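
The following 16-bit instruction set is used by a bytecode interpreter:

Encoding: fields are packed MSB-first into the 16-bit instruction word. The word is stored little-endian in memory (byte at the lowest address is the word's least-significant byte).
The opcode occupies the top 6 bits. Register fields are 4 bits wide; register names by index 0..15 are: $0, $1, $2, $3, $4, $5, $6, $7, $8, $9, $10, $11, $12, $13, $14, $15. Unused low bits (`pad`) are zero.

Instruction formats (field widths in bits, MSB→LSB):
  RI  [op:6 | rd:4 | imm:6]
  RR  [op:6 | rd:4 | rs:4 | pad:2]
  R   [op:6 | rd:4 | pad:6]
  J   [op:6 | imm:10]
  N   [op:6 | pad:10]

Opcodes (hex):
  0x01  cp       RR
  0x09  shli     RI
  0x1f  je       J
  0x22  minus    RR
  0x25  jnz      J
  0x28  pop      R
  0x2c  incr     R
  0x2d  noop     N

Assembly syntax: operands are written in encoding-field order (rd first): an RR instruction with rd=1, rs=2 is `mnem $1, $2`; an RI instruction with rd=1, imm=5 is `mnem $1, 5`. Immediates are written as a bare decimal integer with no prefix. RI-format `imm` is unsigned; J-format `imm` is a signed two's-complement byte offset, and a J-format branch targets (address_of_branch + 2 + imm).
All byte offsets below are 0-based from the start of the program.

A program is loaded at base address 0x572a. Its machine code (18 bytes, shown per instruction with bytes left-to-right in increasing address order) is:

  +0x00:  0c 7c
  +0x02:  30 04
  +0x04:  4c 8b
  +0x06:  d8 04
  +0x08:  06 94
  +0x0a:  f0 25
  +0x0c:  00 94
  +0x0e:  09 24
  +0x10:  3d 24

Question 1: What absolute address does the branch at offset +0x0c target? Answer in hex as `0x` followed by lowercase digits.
+0x0c: 00 94 ⇒ word 0x9400 (little)
  top 6b → 0x25 → jnz [J]
  [9:0] imm=0 = 0
  target = base 0x572a + off 0x0c + 2 + imm 0 = 0x5738

0x5738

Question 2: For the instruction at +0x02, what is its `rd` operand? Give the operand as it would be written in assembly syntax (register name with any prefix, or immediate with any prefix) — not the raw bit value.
[02] 30 04 → 0x0430
  top 6b → 0x1 → cp [RR]
  rd: (w>>6)&0xf=0x0 → $0
  rs: (w>>2)&0xf=0xc → $12

$0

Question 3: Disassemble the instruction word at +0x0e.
shli $0, 9

off 0x0e: read 09 24 as little → 0x2409
  op=0x2409>>10=0x9 ⇒ shli (RI)
  [9:6] rd=0 = $0
  [5:0] imm=9 = 9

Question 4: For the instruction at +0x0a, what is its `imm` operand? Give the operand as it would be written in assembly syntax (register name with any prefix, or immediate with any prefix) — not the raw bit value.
48

off 0x0a: read f0 25 as little → 0x25f0
  opcode bits[15:10]=0x9: shli/RI
  rd: (w>>6)&0xf=0x7 → $7
  imm: (w>>0)&0x3f=0x30 → 48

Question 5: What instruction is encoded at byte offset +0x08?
jnz 6

@+08  little-endian(06 94) = 0x9406
  op=0x9406>>10=0x25 ⇒ jnz (J)
  imm: (w>>0)&0x3ff=0x6 → 6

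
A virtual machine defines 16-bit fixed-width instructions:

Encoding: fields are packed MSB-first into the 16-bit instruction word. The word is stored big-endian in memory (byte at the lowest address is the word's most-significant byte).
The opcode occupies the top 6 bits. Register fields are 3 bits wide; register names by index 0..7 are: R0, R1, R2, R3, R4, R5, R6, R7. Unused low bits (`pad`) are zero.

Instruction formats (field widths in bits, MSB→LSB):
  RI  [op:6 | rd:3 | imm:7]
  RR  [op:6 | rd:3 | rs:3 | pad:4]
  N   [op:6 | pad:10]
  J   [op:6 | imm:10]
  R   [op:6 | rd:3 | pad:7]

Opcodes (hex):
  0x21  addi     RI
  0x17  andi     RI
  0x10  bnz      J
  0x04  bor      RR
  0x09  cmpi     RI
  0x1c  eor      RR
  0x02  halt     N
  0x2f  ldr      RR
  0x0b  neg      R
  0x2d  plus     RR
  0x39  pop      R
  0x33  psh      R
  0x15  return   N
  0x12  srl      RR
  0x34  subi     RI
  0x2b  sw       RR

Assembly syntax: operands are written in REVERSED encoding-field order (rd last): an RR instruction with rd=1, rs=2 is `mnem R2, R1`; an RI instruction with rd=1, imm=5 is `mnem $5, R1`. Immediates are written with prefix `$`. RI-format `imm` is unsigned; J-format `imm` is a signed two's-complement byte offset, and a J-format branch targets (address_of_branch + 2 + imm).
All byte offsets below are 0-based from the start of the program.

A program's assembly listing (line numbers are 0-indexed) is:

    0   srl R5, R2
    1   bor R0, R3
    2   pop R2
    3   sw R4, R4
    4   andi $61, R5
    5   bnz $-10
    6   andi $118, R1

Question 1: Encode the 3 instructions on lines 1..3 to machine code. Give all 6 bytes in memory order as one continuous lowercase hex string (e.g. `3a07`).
1. bor fields op=0x4:6|rd=3:3|rs=0:3|pad=0:4 → word 1180h → 11 80
2. pop fields op=0x39:6|rd=2:3|pad=0:7 → word e500h → e5 00
3. sw fields op=0x2b:6|rd=4:3|rs=4:3|pad=0:4 → word ae40h → ae 40

1180e500ae40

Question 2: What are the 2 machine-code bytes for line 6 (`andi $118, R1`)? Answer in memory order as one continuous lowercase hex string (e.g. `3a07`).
L6: andi op=0x17:6|rd=1:3|imm=118:7 ⇒ 0x5cf6 ⇒ big 5c f6

5cf6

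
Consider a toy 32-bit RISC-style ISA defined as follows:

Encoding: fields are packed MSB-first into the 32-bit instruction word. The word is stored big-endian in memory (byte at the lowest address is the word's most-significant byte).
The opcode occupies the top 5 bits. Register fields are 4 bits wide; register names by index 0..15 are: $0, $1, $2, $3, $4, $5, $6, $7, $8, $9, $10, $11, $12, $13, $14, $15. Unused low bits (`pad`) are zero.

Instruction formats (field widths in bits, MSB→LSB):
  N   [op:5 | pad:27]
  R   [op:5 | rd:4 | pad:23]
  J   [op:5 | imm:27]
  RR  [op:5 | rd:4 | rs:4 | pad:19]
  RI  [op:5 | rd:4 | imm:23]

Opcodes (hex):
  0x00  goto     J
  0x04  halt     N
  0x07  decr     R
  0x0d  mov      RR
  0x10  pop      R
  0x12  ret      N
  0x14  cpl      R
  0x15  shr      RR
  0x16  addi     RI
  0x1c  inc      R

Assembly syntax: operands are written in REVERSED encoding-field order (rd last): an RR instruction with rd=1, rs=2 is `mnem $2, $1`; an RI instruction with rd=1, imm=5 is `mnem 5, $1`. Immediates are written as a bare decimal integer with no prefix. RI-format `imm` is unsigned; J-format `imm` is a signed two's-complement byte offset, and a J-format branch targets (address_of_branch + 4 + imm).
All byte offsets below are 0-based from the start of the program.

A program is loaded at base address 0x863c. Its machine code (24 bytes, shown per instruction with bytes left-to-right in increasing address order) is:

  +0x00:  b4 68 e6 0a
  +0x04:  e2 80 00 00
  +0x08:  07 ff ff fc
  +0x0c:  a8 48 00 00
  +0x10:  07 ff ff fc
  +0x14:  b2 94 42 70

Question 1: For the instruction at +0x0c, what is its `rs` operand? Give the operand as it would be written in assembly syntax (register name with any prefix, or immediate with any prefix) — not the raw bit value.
$9

+0x0c: a8 48 00 00 ⇒ word 0xa8480000 (big)
  top 5b → 0x15 → shr [RR]
  rd@[26:23]=0x0 ⇒ $0
  rs@[22:19]=0x9 ⇒ $9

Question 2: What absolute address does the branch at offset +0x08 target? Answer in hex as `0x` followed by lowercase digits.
0x8644

+0x08: 07 ff ff fc ⇒ word 0x07fffffc (big)
  op=0x07fffffc>>27=0x0 ⇒ goto (J)
  imm: (w>>0)&0x7ffffff=0x7fffffc (s27→-4) → -4
  target = base 0x863c + off 0x08 + 4 + imm -4 = 0x8644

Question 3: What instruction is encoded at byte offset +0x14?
+0x14: b2 94 42 70 ⇒ word 0xb2944270 (big)
  op=0xb2944270>>27=0x16 ⇒ addi (RI)
  rd: (w>>23)&0xf=0x5 → $5
  imm: (w>>0)&0x7fffff=0x144270 → 1327728

addi 1327728, $5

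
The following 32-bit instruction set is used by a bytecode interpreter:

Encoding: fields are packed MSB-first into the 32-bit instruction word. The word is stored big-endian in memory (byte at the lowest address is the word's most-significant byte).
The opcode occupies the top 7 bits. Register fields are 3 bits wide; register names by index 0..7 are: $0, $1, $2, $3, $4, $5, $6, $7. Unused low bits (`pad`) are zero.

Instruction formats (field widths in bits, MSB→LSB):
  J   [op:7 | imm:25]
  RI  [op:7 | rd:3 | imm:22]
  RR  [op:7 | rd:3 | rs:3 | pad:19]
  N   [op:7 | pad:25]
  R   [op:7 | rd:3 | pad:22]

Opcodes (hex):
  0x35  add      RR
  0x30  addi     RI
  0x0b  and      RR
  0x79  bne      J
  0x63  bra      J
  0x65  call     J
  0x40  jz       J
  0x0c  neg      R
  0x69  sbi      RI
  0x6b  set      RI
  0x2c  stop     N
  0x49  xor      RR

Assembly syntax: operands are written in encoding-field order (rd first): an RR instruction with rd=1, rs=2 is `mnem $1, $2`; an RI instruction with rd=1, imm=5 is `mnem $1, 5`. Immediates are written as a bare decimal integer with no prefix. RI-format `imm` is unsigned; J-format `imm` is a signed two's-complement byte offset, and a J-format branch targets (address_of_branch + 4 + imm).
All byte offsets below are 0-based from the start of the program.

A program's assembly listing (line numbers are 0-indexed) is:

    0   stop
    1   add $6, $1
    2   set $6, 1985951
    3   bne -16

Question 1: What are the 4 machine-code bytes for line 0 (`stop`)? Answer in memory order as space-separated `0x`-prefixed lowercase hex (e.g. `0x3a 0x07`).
L0: stop op=0x2c:7|pad=0:25 ⇒ 0x58000000 ⇒ big 58 00 00 00

0x58 0x00 0x00 0x00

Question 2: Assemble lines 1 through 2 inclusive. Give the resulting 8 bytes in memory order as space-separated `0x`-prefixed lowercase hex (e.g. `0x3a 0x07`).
0x6b 0x88 0x00 0x00 0xd7 0x9e 0x4d 0x9f

L1: add op=0x35:7|rd=6:3|rs=1:3|pad=0:19 ⇒ 0x6b880000 ⇒ big 6b 88 00 00
L2: set op=0x6b:7|rd=6:3|imm=1985951:22 ⇒ 0xd79e4d9f ⇒ big d7 9e 4d 9f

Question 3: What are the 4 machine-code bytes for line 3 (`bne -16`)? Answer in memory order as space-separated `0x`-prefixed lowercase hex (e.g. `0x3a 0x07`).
0xf3 0xff 0xff 0xf0

3. bne fields op=0x79:7|imm=-16:25 → word f3fffff0h → f3 ff ff f0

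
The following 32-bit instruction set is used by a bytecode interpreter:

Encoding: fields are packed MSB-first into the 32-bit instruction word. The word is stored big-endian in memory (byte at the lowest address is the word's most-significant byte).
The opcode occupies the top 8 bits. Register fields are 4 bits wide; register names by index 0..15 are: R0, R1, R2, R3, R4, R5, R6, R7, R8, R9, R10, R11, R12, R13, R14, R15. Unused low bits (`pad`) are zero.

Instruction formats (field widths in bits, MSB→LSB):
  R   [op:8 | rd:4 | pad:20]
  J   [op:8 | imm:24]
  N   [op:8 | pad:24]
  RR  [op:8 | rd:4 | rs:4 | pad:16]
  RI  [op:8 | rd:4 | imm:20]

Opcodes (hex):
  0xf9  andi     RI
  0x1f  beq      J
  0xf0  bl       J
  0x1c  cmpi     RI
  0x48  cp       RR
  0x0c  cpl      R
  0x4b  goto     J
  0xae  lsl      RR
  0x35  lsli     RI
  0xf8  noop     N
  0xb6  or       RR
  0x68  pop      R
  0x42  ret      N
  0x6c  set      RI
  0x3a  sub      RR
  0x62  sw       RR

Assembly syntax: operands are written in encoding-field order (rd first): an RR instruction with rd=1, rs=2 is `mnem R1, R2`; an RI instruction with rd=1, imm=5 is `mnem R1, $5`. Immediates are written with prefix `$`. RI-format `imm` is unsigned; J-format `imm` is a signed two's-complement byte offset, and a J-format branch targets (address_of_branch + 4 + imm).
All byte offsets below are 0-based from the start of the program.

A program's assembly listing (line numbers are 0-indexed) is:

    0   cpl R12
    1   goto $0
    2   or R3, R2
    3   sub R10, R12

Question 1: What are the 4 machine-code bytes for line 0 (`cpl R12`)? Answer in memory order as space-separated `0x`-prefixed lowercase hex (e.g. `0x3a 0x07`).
0. cpl fields op=0xc:8|rd=12:4|pad=0:20 → word 0cc00000h → 0c c0 00 00

0x0c 0xc0 0x00 0x00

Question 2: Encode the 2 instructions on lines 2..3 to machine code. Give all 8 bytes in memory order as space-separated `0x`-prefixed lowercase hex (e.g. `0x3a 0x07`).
0xb6 0x32 0x00 0x00 0x3a 0xac 0x00 0x00

2. or fields op=0xb6:8|rd=3:4|rs=2:4|pad=0:16 → word b6320000h → b6 32 00 00
3. sub fields op=0x3a:8|rd=10:4|rs=12:4|pad=0:16 → word 3aac0000h → 3a ac 00 00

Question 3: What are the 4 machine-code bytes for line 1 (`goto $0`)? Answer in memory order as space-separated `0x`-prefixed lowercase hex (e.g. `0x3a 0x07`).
0x4b 0x00 0x00 0x00

1. goto fields op=0x4b:8|imm=0:24 → word 4b000000h → 4b 00 00 00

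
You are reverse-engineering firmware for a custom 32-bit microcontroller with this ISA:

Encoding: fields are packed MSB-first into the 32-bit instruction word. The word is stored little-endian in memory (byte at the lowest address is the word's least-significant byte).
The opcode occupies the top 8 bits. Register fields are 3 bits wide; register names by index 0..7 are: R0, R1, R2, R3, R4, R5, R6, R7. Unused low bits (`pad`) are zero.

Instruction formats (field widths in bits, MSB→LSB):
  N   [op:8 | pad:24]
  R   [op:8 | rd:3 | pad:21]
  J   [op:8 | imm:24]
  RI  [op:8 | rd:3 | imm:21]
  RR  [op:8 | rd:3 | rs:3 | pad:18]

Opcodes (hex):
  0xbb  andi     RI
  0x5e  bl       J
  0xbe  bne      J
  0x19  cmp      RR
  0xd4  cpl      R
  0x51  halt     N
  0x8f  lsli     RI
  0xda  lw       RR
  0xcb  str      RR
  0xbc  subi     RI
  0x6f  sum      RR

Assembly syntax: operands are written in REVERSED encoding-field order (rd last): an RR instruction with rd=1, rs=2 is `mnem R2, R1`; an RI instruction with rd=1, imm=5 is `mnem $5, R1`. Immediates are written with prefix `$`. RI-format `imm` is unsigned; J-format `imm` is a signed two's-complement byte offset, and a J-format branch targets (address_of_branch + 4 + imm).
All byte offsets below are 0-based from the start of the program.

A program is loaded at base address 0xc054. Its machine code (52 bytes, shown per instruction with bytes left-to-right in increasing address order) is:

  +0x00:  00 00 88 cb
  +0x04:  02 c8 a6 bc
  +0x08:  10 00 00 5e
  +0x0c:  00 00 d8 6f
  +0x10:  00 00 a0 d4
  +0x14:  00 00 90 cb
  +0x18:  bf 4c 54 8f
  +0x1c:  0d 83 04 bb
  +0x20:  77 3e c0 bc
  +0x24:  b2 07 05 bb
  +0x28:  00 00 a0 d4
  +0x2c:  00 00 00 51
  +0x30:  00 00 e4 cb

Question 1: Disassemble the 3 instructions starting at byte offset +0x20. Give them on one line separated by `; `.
subi $15991, R6; andi $329650, R0; cpl R5

@+20  little-endian(77 3e c0 bc) = 0xbcc03e77
  op=0xbcc03e77>>24=0xbc ⇒ subi (RI)
  rd: (w>>21)&0x7=0x6 → R6
  imm: (w>>0)&0x1fffff=0x3e77 → $15991
@+24  little-endian(b2 07 05 bb) = 0xbb0507b2
  op=0xbb0507b2>>24=0xbb ⇒ andi (RI)
  rd: (w>>21)&0x7=0x0 → R0
  imm: (w>>0)&0x1fffff=0x507b2 → $329650
@+28  little-endian(00 00 a0 d4) = 0xd4a00000
  op=0xd4a00000>>24=0xd4 ⇒ cpl (R)
  rd: (w>>21)&0x7=0x5 → R5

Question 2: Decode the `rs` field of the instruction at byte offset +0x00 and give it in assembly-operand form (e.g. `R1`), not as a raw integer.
R2

+0x00: 00 00 88 cb ⇒ word 0xcb880000 (little)
  top 8b → 0xcb → str [RR]
  [23:21] rd=4 = R4
  [20:18] rs=2 = R2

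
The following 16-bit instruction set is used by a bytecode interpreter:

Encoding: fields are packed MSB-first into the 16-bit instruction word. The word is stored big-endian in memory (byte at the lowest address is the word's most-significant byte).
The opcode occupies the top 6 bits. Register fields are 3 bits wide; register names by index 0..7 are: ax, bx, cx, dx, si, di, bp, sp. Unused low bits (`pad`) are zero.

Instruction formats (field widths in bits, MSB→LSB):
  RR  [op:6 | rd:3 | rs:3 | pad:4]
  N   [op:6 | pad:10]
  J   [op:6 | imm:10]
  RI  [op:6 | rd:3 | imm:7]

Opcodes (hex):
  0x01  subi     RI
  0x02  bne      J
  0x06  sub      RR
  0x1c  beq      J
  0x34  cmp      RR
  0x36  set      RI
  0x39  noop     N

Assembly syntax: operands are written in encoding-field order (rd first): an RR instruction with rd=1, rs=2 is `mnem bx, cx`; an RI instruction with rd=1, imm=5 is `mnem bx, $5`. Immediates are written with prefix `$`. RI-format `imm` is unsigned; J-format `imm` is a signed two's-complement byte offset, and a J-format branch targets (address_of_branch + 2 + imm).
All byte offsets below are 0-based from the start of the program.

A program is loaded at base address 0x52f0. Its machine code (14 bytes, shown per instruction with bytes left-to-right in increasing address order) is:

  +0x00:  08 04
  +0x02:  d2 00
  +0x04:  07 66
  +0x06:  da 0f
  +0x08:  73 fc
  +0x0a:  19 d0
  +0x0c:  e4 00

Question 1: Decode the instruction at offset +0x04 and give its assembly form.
@+04  big-endian(07 66) = 0x0766
  top 6b → 0x1 → subi [RI]
  rd: (w>>7)&0x7=0x6 → bp
  imm: (w>>0)&0x7f=0x66 → $102

subi bp, $102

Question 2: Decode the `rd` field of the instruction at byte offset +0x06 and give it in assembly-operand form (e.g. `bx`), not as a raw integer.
si

@+06  big-endian(da 0f) = 0xda0f
  op=0xda0f>>10=0x36 ⇒ set (RI)
  [9:7] rd=4 = si
  [6:0] imm=15 = $15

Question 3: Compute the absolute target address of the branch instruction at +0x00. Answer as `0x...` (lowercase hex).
0x52f6

off 0x00: read 08 04 as big → 0x0804
  top 6b → 0x2 → bne [J]
  imm@[9:0]=0x4 ⇒ $4
  target = base 0x52f0 + off 0x00 + 2 + imm 4 = 0x52f6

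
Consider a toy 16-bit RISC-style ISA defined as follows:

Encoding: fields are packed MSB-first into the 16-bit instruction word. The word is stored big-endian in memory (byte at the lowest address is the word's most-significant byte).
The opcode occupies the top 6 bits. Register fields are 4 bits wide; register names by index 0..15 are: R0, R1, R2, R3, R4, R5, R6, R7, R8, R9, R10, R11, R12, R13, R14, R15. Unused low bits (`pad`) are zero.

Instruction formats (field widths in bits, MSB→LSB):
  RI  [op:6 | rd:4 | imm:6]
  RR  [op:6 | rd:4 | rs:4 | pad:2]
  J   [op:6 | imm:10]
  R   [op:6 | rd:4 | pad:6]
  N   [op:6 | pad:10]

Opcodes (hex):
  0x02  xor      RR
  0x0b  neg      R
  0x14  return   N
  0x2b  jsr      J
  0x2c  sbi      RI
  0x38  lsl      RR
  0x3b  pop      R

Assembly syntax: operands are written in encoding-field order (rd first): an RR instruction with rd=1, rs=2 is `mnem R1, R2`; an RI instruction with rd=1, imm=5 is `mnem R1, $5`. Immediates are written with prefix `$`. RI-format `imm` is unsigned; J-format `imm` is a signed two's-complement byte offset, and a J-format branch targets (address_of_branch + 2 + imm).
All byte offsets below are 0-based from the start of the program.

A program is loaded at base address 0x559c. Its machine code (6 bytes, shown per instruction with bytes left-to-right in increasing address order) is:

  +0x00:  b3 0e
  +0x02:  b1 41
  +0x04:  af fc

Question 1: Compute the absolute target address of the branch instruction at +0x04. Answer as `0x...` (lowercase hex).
@+04  big-endian(af fc) = 0xaffc
  opcode bits[15:10]=0x2b: jsr/J
  [9:0] imm=1020 (s10→-4) = $-4
  target = base 0x559c + off 0x04 + 2 + imm -4 = 0x559e

0x559e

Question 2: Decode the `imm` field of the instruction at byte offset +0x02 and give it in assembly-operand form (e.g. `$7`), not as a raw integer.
$1

+0x02: b1 41 ⇒ word 0xb141 (big)
  opcode bits[15:10]=0x2c: sbi/RI
  rd@[9:6]=0x5 ⇒ R5
  imm@[5:0]=0x1 ⇒ $1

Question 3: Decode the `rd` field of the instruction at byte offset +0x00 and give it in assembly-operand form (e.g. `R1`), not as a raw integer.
[00] b3 0e → 0xb30e
  op=0xb30e>>10=0x2c ⇒ sbi (RI)
  [9:6] rd=12 = R12
  [5:0] imm=14 = $14

R12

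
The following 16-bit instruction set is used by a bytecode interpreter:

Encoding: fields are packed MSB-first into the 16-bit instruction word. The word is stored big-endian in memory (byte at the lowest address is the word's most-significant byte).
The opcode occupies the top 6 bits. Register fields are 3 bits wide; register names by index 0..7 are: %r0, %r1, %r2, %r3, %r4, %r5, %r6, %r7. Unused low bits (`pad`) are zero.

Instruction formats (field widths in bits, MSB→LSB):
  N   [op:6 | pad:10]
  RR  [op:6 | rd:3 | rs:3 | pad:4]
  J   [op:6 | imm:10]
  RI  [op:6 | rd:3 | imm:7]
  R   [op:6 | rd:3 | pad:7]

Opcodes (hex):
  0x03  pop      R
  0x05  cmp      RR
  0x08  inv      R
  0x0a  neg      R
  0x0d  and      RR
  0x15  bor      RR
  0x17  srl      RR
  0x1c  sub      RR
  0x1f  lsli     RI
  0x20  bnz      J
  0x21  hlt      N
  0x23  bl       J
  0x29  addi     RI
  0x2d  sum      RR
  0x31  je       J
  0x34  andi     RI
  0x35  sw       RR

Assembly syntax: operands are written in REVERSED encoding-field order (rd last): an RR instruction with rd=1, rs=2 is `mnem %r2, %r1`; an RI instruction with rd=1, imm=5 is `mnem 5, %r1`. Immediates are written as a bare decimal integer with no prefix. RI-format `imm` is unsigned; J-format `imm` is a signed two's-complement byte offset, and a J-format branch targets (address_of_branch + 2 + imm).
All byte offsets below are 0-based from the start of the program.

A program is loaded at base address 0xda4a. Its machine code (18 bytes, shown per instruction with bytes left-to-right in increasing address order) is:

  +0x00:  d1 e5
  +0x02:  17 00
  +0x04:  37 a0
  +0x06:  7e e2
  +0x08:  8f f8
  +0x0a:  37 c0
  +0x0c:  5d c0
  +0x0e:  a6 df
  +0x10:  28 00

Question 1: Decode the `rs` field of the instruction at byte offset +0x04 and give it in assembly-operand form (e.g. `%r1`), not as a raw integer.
@+04  big-endian(37 a0) = 0x37a0
  op=0x37a0>>10=0xd ⇒ and (RR)
  [9:7] rd=7 = %r7
  [6:4] rs=2 = %r2

%r2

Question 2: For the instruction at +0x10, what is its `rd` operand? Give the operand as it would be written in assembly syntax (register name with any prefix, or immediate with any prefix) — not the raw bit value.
%r0

off 0x10: read 28 00 as big → 0x2800
  opcode bits[15:10]=0xa: neg/R
  rd@[9:7]=0x0 ⇒ %r0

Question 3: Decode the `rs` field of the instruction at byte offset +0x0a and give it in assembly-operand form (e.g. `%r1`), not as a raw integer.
+0x0a: 37 c0 ⇒ word 0x37c0 (big)
  opcode bits[15:10]=0xd: and/RR
  rd@[9:7]=0x7 ⇒ %r7
  rs@[6:4]=0x4 ⇒ %r4

%r4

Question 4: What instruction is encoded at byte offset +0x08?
bl -8

+0x08: 8f f8 ⇒ word 0x8ff8 (big)
  opcode bits[15:10]=0x23: bl/J
  [9:0] imm=1016 (s10→-8) = -8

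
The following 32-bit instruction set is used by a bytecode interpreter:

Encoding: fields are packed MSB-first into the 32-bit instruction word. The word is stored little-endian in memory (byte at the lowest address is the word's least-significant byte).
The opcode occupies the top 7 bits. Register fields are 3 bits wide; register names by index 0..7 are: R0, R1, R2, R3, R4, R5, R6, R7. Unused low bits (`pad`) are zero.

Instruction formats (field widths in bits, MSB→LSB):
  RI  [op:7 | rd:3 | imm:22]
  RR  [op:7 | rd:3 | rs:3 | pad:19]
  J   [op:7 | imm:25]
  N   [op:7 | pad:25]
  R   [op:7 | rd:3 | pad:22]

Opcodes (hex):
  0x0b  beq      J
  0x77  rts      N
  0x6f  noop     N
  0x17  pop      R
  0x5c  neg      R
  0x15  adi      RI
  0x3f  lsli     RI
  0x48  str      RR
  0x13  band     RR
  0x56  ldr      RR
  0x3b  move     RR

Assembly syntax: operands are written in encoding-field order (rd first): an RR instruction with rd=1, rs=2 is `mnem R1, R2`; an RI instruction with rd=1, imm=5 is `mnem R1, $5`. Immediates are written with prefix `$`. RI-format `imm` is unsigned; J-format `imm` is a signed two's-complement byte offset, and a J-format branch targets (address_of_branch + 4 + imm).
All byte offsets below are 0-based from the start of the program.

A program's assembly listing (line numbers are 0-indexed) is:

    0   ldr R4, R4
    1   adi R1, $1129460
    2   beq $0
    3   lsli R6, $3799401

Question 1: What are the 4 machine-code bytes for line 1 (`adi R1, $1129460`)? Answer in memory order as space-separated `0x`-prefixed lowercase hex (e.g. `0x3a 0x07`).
0xf4 0x3b 0x51 0x2a

line 1 (adi): pack op=0x15:7|rd=1:3|imm=1129460:22 = 0x2a513bf4; little→ f4 3b 51 2a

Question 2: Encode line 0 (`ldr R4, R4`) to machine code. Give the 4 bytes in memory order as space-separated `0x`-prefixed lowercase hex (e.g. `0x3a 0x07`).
0x00 0x00 0x20 0xad

L0: ldr op=0x56:7|rd=4:3|rs=4:3|pad=0:19 ⇒ 0xad200000 ⇒ little 00 00 20 ad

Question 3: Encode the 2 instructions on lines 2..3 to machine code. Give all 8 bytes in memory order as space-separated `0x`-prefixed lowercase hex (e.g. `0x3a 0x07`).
0x00 0x00 0x00 0x16 0x69 0xf9 0xb9 0x7f

line 2 (beq): pack op=0xb:7|imm=0:25 = 0x16000000; little→ 00 00 00 16
line 3 (lsli): pack op=0x3f:7|rd=6:3|imm=3799401:22 = 0x7fb9f969; little→ 69 f9 b9 7f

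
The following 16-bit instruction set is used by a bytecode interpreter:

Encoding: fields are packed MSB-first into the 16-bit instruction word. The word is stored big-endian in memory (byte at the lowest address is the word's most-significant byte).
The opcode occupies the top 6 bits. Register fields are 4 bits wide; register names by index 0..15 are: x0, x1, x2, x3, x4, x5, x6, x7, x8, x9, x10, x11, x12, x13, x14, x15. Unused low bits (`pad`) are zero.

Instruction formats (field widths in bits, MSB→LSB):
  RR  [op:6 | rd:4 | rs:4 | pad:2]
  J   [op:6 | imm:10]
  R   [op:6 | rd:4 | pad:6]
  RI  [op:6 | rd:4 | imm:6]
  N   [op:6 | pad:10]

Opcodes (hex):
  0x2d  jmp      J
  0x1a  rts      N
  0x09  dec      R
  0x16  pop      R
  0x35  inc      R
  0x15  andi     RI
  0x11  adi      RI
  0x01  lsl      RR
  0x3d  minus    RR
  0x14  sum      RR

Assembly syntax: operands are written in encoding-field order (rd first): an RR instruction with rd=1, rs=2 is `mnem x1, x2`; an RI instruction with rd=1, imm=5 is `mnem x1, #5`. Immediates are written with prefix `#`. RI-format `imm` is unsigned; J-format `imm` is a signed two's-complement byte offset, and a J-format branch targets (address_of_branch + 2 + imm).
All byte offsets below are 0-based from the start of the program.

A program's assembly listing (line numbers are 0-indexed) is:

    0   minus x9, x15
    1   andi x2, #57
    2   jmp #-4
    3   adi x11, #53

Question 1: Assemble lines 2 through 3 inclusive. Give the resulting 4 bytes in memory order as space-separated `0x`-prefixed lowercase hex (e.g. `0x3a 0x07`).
0xb7 0xfc 0x46 0xf5

line 2 (jmp): pack op=0x2d:6|imm=-4:10 = 0xb7fc; big→ b7 fc
line 3 (adi): pack op=0x11:6|rd=11:4|imm=53:6 = 0x46f5; big→ 46 f5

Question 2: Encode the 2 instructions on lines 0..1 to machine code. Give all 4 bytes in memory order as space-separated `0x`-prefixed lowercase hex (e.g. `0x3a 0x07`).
0xf6 0x7c 0x54 0xb9

0. minus fields op=0x3d:6|rd=9:4|rs=15:4|pad=0:2 → word f67ch → f6 7c
1. andi fields op=0x15:6|rd=2:4|imm=57:6 → word 54b9h → 54 b9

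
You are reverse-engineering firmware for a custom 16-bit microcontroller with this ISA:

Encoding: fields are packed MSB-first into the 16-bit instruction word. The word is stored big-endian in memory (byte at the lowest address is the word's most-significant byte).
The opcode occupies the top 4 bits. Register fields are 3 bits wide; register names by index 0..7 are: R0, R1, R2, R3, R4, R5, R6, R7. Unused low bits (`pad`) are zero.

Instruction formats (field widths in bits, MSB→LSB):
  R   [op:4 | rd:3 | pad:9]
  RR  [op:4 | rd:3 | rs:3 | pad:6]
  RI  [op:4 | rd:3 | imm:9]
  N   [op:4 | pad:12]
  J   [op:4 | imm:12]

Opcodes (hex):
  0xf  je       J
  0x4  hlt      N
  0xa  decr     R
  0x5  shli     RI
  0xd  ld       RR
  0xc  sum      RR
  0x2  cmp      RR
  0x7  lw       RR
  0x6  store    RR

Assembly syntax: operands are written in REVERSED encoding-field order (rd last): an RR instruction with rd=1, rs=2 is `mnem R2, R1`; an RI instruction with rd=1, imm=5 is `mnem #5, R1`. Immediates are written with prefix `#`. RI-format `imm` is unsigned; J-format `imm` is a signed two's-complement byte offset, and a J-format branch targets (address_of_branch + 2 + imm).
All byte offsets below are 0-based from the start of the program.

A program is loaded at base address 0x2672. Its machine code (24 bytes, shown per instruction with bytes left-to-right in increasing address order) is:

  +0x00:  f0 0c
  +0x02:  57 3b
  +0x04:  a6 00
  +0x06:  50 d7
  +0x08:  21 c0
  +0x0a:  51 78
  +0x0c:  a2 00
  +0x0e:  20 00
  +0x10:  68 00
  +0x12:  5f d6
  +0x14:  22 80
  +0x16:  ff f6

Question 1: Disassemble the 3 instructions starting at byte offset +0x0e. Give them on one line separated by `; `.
+0x0e: 20 00 ⇒ word 0x2000 (big)
  top 4b → 0x2 → cmp [RR]
  [11:9] rd=0 = R0
  [8:6] rs=0 = R0
+0x10: 68 00 ⇒ word 0x6800 (big)
  top 4b → 0x6 → store [RR]
  [11:9] rd=4 = R4
  [8:6] rs=0 = R0
+0x12: 5f d6 ⇒ word 0x5fd6 (big)
  top 4b → 0x5 → shli [RI]
  [11:9] rd=7 = R7
  [8:0] imm=470 = #470

cmp R0, R0; store R0, R4; shli #470, R7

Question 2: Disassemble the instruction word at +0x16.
+0x16: ff f6 ⇒ word 0xfff6 (big)
  top 4b → 0xf → je [J]
  imm@[11:0]=0xff6 (s12→-10) ⇒ #-10

je #-10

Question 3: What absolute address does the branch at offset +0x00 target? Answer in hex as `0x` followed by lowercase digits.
@+00  big-endian(f0 0c) = 0xf00c
  opcode bits[15:12]=0xf: je/J
  imm@[11:0]=0xc ⇒ #12
  target = base 0x2672 + off 0x00 + 2 + imm 12 = 0x2680

0x2680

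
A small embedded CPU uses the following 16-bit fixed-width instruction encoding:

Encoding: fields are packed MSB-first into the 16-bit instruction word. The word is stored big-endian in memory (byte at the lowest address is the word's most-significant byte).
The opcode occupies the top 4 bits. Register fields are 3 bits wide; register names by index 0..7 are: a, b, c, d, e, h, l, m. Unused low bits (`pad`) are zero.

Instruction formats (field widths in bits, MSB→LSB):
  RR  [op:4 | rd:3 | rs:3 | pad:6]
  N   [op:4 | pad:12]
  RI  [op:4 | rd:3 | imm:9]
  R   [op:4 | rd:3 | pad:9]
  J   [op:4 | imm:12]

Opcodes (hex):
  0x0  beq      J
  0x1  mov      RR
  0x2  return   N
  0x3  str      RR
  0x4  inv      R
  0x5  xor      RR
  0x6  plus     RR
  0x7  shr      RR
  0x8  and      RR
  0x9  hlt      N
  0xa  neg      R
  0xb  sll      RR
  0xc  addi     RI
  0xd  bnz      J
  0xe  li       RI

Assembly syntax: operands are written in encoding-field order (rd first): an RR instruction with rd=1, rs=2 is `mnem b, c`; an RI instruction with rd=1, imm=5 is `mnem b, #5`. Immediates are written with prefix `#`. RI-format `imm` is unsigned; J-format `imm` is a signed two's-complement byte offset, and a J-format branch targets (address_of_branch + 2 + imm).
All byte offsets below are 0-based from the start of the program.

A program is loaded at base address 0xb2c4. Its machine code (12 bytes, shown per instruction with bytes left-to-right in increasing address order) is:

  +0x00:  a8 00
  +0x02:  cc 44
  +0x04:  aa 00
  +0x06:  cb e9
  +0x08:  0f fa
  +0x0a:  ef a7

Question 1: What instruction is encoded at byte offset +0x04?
neg h

[04] aa 00 → 0xaa00
  op=0xaa00>>12=0xa ⇒ neg (R)
  rd: (w>>9)&0x7=0x5 → h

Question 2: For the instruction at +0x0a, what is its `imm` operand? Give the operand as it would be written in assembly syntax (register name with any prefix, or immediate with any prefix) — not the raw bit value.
#423

+0x0a: ef a7 ⇒ word 0xefa7 (big)
  op=0xefa7>>12=0xe ⇒ li (RI)
  rd: (w>>9)&0x7=0x7 → m
  imm: (w>>0)&0x1ff=0x1a7 → #423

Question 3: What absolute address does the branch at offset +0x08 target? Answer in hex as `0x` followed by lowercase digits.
0xb2c8

off 0x08: read 0f fa as big → 0x0ffa
  top 4b → 0x0 → beq [J]
  imm: (w>>0)&0xfff=0xffa (s12→-6) → #-6
  target = base 0xb2c4 + off 0x08 + 2 + imm -6 = 0xb2c8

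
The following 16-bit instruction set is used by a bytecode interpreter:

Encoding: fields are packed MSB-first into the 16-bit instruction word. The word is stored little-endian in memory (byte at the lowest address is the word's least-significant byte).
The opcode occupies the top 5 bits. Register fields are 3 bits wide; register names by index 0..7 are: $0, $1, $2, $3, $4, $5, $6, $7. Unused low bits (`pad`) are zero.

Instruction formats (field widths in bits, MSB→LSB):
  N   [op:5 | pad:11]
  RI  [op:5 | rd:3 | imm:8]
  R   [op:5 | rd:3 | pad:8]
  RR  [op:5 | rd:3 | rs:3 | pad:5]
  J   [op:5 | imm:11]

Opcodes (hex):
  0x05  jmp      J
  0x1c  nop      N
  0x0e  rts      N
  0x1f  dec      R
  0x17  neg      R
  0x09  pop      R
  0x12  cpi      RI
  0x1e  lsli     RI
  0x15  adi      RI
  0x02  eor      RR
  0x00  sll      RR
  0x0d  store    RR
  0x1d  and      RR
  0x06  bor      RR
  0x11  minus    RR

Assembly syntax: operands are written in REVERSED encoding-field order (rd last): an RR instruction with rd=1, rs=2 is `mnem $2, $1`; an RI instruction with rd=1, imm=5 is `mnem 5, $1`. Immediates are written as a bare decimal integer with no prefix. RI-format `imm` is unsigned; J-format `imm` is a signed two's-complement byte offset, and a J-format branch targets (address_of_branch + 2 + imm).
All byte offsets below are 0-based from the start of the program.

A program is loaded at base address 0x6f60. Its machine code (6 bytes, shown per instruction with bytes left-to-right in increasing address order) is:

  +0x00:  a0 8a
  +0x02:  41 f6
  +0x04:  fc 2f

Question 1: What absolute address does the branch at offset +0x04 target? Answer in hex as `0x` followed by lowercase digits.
0x6f62

off 0x04: read fc 2f as little → 0x2ffc
  op=0x2ffc>>11=0x5 ⇒ jmp (J)
  imm: (w>>0)&0x7ff=0x7fc (s11→-4) → -4
  target = base 0x6f60 + off 0x04 + 2 + imm -4 = 0x6f62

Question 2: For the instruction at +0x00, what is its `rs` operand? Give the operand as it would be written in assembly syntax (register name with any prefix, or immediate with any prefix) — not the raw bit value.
@+00  little-endian(a0 8a) = 0x8aa0
  top 5b → 0x11 → minus [RR]
  rd: (w>>8)&0x7=0x2 → $2
  rs: (w>>5)&0x7=0x5 → $5

$5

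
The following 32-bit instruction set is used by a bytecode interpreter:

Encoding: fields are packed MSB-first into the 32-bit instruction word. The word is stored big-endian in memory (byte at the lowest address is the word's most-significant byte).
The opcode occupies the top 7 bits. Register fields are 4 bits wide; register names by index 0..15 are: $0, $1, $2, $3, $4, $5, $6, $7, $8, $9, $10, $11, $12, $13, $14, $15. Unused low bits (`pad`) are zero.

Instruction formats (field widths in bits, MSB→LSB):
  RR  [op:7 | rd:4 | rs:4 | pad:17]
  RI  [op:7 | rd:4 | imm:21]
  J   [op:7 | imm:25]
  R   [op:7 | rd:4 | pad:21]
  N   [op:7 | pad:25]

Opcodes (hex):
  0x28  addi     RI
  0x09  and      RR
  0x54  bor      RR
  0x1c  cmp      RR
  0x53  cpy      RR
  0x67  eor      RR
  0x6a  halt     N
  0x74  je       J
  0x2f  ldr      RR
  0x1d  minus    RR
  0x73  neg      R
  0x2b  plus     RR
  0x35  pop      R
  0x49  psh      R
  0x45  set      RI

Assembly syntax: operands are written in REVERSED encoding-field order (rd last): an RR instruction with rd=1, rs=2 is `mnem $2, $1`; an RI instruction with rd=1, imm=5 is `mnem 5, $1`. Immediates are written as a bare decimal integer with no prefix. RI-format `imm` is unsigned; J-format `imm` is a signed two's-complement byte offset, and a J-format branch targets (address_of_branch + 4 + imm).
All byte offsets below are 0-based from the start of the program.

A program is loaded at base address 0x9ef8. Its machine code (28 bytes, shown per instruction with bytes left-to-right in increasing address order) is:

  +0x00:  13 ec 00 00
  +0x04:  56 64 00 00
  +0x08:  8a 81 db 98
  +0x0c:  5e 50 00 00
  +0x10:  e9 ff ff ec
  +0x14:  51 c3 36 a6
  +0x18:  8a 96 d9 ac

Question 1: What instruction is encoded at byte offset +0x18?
@+18  big-endian(8a 96 d9 ac) = 0x8a96d9ac
  top 7b → 0x45 → set [RI]
  rd: (w>>21)&0xf=0x4 → $4
  imm: (w>>0)&0x1fffff=0x16d9ac → 1497516

set 1497516, $4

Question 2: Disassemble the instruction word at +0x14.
addi 210598, $14

off 0x14: read 51 c3 36 a6 as big → 0x51c336a6
  top 7b → 0x28 → addi [RI]
  rd: (w>>21)&0xf=0xe → $14
  imm: (w>>0)&0x1fffff=0x336a6 → 210598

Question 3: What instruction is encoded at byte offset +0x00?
+0x00: 13 ec 00 00 ⇒ word 0x13ec0000 (big)
  op=0x13ec0000>>25=0x9 ⇒ and (RR)
  rd@[24:21]=0xf ⇒ $15
  rs@[20:17]=0x6 ⇒ $6

and $6, $15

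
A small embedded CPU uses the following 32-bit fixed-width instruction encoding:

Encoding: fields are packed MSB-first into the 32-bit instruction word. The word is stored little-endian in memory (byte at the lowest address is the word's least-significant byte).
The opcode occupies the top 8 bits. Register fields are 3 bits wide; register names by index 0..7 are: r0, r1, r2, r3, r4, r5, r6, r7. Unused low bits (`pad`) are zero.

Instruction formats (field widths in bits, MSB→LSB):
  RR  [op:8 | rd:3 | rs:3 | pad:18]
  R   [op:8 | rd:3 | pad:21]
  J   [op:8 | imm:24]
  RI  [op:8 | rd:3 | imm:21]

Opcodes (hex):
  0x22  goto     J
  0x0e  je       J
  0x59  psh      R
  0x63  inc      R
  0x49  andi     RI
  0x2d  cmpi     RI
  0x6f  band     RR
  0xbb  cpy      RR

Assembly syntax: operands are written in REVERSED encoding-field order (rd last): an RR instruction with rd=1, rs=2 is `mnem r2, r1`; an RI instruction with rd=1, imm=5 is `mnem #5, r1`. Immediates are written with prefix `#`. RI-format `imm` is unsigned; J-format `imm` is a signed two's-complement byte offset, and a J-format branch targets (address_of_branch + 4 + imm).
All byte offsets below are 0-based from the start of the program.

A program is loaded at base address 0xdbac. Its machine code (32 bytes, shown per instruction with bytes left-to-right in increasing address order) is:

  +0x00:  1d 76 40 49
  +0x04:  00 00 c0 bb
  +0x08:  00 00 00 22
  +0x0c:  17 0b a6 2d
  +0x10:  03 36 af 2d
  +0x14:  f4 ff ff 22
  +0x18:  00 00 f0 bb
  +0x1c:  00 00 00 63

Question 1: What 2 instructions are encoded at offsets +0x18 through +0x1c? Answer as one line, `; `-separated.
cpy r4, r7; inc r0

+0x18: 00 00 f0 bb ⇒ word 0xbbf00000 (little)
  top 8b → 0xbb → cpy [RR]
  [23:21] rd=7 = r7
  [20:18] rs=4 = r4
+0x1c: 00 00 00 63 ⇒ word 0x63000000 (little)
  top 8b → 0x63 → inc [R]
  [23:21] rd=0 = r0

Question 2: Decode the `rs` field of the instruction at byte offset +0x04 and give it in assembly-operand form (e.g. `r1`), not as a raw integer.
r0

+0x04: 00 00 c0 bb ⇒ word 0xbbc00000 (little)
  top 8b → 0xbb → cpy [RR]
  rd: (w>>21)&0x7=0x6 → r6
  rs: (w>>18)&0x7=0x0 → r0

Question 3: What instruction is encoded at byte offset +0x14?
goto #-12

[14] f4 ff ff 22 → 0x22fffff4
  op=0x22fffff4>>24=0x22 ⇒ goto (J)
  imm: (w>>0)&0xffffff=0xfffff4 (s24→-12) → #-12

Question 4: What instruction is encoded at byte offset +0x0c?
cmpi #396055, r5

+0x0c: 17 0b a6 2d ⇒ word 0x2da60b17 (little)
  top 8b → 0x2d → cmpi [RI]
  rd: (w>>21)&0x7=0x5 → r5
  imm: (w>>0)&0x1fffff=0x60b17 → #396055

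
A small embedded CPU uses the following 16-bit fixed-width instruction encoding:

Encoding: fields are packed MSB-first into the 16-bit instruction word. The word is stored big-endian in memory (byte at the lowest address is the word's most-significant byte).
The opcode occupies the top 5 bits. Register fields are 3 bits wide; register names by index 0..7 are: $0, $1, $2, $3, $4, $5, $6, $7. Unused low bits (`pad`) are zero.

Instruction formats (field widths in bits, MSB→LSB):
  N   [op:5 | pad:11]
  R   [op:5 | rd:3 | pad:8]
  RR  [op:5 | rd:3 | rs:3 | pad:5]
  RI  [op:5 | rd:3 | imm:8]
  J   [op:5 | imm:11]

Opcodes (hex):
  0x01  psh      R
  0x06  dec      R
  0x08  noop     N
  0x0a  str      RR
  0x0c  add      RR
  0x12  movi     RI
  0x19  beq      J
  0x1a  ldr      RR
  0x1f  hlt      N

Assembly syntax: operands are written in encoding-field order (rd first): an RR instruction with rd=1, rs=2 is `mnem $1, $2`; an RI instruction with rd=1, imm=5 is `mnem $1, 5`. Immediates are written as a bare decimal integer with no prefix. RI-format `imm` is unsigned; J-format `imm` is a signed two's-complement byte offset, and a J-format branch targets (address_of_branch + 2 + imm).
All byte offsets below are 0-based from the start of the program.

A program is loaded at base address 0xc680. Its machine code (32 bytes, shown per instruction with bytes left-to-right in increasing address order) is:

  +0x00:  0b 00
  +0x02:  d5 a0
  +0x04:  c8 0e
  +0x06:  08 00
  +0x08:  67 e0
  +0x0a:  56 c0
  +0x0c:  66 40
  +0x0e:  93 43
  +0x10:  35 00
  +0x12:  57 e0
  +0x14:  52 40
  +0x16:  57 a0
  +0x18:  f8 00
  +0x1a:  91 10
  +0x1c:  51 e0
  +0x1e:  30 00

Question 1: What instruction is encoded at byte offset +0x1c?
str $1, $7

off 0x1c: read 51 e0 as big → 0x51e0
  opcode bits[15:11]=0xa: str/RR
  [10:8] rd=1 = $1
  [7:5] rs=7 = $7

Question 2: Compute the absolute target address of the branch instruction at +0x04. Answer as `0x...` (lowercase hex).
0xc694

off 0x04: read c8 0e as big → 0xc80e
  opcode bits[15:11]=0x19: beq/J
  imm: (w>>0)&0x7ff=0xe → 14
  target = base 0xc680 + off 0x04 + 2 + imm 14 = 0xc694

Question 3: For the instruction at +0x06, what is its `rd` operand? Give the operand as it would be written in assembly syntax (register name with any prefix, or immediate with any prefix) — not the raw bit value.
off 0x06: read 08 00 as big → 0x0800
  opcode bits[15:11]=0x1: psh/R
  [10:8] rd=0 = $0

$0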